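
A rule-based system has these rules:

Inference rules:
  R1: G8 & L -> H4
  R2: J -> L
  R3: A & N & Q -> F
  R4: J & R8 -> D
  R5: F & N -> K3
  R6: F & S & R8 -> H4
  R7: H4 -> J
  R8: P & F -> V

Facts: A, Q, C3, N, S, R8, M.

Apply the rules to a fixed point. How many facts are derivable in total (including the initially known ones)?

Round 1: R3 [A & N & Q -> F]. Adds F.
Round 2: R5 [F & N -> K3]; R6 [F & S & R8 -> H4]. Adds K3, H4.
Round 3: R7 [H4 -> J]. Adds J.
Round 4: R2 [J -> L]; R4 [J & R8 -> D]. Adds L, D.
Closure: {A, C3, D, F, H4, J, K3, L, M, N, Q, R8, S} — 13 facts.

13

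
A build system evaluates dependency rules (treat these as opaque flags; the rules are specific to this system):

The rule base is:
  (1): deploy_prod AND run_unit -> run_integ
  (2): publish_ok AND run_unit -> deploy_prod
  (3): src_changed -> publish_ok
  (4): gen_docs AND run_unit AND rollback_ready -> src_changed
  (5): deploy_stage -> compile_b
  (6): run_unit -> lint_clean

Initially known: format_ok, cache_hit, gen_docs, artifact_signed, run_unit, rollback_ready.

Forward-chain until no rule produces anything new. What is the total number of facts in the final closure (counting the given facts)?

Round 1 fires (4), (6), giving src_changed, lint_clean.
Round 2 fires (3), giving publish_ok.
Round 3 fires (2), giving deploy_prod.
Round 4 fires (1), giving run_integ.
Closure: {artifact_signed, cache_hit, deploy_prod, format_ok, gen_docs, lint_clean, publish_ok, rollback_ready, run_integ, run_unit, src_changed} — 11 facts.

11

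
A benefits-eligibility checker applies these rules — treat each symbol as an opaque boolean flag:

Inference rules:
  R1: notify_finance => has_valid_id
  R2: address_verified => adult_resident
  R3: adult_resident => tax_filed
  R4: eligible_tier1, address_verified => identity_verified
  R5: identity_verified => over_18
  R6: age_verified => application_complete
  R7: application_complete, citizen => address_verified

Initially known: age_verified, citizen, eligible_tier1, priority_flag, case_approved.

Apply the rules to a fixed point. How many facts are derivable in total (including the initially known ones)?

Round 1 — R6, derive application_complete.
Round 2 — R7, derive address_verified.
Round 3 — R2, R4, derive adult_resident, identity_verified.
Round 4 — R3, R5, derive tax_filed, over_18.
Closure: {address_verified, adult_resident, age_verified, application_complete, case_approved, citizen, eligible_tier1, identity_verified, over_18, priority_flag, tax_filed} — 11 facts.

11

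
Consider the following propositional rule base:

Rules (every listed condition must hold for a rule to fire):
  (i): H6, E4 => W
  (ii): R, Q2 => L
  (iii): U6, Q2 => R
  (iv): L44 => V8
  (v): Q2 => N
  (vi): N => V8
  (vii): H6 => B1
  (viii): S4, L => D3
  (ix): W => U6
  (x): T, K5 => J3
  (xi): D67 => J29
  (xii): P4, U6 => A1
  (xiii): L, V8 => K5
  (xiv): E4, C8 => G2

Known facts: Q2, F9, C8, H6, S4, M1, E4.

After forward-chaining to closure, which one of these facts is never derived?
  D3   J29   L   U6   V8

J29

Round 1 fires (i), (v), (vii), (xiv), giving W, N, B1, G2.
Round 2 fires (vi), (ix), giving V8, U6.
Round 3 fires (iii), giving R.
Round 4 fires (ii), giving L.
Round 5 fires (viii), (xiii), giving D3, K5.
Derived: V8 (round 2), L (round 4), D3 (round 5), U6 (round 2). J29 never appears in any round.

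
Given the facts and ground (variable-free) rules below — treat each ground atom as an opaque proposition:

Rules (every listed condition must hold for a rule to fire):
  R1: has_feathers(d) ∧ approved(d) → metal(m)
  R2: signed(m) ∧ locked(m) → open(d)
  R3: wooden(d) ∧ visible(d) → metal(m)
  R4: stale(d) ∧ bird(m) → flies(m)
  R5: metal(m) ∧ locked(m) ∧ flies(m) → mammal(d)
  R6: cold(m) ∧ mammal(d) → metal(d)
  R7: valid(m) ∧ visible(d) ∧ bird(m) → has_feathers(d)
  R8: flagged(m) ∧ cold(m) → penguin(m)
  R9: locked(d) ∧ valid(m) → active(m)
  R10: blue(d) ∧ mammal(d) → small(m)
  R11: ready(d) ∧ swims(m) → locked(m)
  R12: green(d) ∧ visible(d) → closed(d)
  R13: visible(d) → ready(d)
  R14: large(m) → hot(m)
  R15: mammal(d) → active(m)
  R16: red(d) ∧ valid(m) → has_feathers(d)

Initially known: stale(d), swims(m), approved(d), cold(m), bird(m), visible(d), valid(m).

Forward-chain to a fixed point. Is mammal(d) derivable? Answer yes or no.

yes

[1] R4 [stale(d) ∧ bird(m) → flies(m)]; R7 [valid(m) ∧ visible(d) ∧ bird(m) → has_feathers(d)]; R13 [visible(d) → ready(d)]. ⇒ new: flies(m), has_feathers(d), ready(d).
[2] R1 [has_feathers(d) ∧ approved(d) → metal(m)]; R11 [ready(d) ∧ swims(m) → locked(m)]. ⇒ new: metal(m), locked(m).
[3] R5 [metal(m) ∧ locked(m) ∧ flies(m) → mammal(d)]. ⇒ new: mammal(d).
[4] R6 [cold(m) ∧ mammal(d) → metal(d)]; R15 [mammal(d) → active(m)]. ⇒ new: metal(d), active(m).
mammal(d) appears in round 3, so it is derivable.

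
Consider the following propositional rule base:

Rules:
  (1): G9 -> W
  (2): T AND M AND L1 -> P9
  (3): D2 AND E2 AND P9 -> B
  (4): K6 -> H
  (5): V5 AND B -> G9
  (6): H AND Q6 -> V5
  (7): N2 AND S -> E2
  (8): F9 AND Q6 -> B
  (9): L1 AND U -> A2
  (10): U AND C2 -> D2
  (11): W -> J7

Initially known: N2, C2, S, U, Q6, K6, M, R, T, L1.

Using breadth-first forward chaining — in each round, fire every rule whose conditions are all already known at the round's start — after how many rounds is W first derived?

Round 1: (2) [T AND M AND L1 -> P9]; (4) [K6 -> H]; (7) [N2 AND S -> E2]; (9) [L1 AND U -> A2]; (10) [U AND C2 -> D2]. Adds P9, H, E2, A2, D2.
Round 2: (3) [D2 AND E2 AND P9 -> B]; (6) [H AND Q6 -> V5]. Adds B, V5.
Round 3: (5) [V5 AND B -> G9]. Adds G9.
Round 4: (1) [G9 -> W]. Adds W.
W first appears in round 4.

4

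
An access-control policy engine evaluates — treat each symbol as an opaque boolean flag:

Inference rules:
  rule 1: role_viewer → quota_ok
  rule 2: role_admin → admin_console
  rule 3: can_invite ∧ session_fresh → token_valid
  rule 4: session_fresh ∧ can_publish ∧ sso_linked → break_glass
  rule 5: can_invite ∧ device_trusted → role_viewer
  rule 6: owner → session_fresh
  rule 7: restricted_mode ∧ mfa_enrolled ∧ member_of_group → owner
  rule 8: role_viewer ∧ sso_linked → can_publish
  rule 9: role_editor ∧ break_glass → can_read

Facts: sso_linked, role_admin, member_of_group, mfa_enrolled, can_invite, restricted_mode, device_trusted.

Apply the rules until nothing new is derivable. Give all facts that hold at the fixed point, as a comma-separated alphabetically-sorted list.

Round 1: rule 2 [role_admin → admin_console]; rule 5 [can_invite ∧ device_trusted → role_viewer]; rule 7 [restricted_mode ∧ mfa_enrolled ∧ member_of_group → owner]. Adds admin_console, role_viewer, owner.
Round 2: rule 1 [role_viewer → quota_ok]; rule 6 [owner → session_fresh]; rule 8 [role_viewer ∧ sso_linked → can_publish]. Adds quota_ok, session_fresh, can_publish.
Round 3: rule 3 [can_invite ∧ session_fresh → token_valid]; rule 4 [session_fresh ∧ can_publish ∧ sso_linked → break_glass]. Adds token_valid, break_glass.

admin_console, break_glass, can_invite, can_publish, device_trusted, member_of_group, mfa_enrolled, owner, quota_ok, restricted_mode, role_admin, role_viewer, session_fresh, sso_linked, token_valid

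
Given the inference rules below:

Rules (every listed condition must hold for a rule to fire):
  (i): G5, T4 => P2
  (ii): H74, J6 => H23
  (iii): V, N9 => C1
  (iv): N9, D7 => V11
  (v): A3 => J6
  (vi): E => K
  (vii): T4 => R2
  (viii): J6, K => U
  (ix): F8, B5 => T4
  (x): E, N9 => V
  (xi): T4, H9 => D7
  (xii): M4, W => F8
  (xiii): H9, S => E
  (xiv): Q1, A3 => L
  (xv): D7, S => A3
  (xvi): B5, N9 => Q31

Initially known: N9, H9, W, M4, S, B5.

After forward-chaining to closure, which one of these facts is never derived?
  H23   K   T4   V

H23

Round 1 fires (xii), (xiii), (xvi), giving F8, E, Q31.
Round 2 fires (vi), (ix), (x), giving K, T4, V.
Round 3 fires (iii), (vii), (xi), giving C1, R2, D7.
Round 4 fires (iv), (xv), giving V11, A3.
Round 5 fires (v), giving J6.
Round 6 fires (viii), giving U.
Derived: K (round 2), V (round 2), T4 (round 2). H23 never appears in any round.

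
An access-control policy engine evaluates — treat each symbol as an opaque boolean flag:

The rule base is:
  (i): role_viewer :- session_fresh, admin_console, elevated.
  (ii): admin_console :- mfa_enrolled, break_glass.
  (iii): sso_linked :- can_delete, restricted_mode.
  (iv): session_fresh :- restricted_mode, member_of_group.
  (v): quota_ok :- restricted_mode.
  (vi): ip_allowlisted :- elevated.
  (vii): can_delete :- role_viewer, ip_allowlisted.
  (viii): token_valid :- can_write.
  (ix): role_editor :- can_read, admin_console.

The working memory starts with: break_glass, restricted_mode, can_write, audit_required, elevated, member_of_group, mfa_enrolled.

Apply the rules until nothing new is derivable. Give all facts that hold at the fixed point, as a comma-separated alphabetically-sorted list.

admin_console, audit_required, break_glass, can_delete, can_write, elevated, ip_allowlisted, member_of_group, mfa_enrolled, quota_ok, restricted_mode, role_viewer, session_fresh, sso_linked, token_valid

[1] (ii) [admin_console :- mfa_enrolled, break_glass.]; (iv) [session_fresh :- restricted_mode, member_of_group.]; (v) [quota_ok :- restricted_mode.]; (vi) [ip_allowlisted :- elevated.]; (viii) [token_valid :- can_write.]. ⇒ new: admin_console, session_fresh, quota_ok, ip_allowlisted, token_valid.
[2] (i) [role_viewer :- session_fresh, admin_console, elevated.]. ⇒ new: role_viewer.
[3] (vii) [can_delete :- role_viewer, ip_allowlisted.]. ⇒ new: can_delete.
[4] (iii) [sso_linked :- can_delete, restricted_mode.]. ⇒ new: sso_linked.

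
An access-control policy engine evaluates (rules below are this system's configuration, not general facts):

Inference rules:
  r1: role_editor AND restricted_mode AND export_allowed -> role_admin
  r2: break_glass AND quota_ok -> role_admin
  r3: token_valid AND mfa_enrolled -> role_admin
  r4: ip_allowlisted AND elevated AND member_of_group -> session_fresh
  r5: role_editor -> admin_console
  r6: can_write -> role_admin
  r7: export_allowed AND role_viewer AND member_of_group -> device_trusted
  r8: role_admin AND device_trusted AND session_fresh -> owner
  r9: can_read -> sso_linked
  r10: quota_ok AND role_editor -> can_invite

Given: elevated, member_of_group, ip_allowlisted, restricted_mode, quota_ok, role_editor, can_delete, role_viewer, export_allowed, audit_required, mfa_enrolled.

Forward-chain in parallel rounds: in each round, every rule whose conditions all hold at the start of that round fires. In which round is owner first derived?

2

Round 1 fires r1, r4, r5, r7, r10, giving role_admin, session_fresh, admin_console, device_trusted, can_invite.
Round 2 fires r8, giving owner.
owner first appears in round 2.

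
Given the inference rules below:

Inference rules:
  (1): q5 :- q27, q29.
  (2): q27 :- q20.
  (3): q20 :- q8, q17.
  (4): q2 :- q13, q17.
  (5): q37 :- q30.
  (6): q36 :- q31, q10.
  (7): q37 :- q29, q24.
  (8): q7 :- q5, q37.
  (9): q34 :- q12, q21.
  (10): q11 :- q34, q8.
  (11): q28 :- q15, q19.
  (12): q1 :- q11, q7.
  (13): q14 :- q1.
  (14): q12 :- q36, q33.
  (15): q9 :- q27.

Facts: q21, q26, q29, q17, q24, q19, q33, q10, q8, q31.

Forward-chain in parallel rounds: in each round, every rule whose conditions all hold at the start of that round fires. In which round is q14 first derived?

6

Round 1 fires (3), (6), (7), giving q20, q36, q37.
Round 2 fires (2), (14), giving q27, q12.
Round 3 fires (1), (9), (15), giving q5, q34, q9.
Round 4 fires (8), (10), giving q7, q11.
Round 5 fires (12), giving q1.
Round 6 fires (13), giving q14.
q14 first appears in round 6.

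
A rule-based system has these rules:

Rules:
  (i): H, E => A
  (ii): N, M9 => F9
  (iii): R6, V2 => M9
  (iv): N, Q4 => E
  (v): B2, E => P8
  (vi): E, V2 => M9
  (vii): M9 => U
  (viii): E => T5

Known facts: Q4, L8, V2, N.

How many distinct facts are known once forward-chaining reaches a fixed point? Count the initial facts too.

Round 1: (iv) [N, Q4 => E]. New: E.
Round 2: (vi) [E, V2 => M9]; (viii) [E => T5]. New: M9, T5.
Round 3: (ii) [N, M9 => F9]; (vii) [M9 => U]. New: F9, U.
Closure: {E, F9, L8, M9, N, Q4, T5, U, V2} — 9 facts.

9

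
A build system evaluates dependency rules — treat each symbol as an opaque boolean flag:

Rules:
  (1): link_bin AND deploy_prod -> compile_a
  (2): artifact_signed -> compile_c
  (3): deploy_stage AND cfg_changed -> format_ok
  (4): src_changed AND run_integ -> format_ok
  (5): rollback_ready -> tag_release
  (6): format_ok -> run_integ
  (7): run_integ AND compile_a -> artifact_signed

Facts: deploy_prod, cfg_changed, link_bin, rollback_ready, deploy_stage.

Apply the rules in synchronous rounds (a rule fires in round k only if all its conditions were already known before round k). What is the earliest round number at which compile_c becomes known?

Round 1: (1) [link_bin AND deploy_prod -> compile_a]; (3) [deploy_stage AND cfg_changed -> format_ok]; (5) [rollback_ready -> tag_release]. New: compile_a, format_ok, tag_release.
Round 2: (6) [format_ok -> run_integ]. New: run_integ.
Round 3: (7) [run_integ AND compile_a -> artifact_signed]. New: artifact_signed.
Round 4: (2) [artifact_signed -> compile_c]. New: compile_c.
compile_c first appears in round 4.

4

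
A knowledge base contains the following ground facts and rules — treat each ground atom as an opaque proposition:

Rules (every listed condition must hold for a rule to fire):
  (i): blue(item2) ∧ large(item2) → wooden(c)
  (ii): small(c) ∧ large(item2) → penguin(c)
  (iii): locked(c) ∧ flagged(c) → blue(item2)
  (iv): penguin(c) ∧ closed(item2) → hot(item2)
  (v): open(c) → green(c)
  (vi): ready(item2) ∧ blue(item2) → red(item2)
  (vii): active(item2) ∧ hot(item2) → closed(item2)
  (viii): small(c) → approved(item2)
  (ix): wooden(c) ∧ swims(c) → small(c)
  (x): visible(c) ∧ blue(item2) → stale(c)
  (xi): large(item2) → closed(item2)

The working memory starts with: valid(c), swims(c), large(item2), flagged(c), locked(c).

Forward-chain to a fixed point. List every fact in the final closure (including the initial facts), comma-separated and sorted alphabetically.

Round 1 fires (iii), (xi), giving blue(item2), closed(item2).
Round 2 fires (i), giving wooden(c).
Round 3 fires (ix), giving small(c).
Round 4 fires (ii), (viii), giving penguin(c), approved(item2).
Round 5 fires (iv), giving hot(item2).

approved(item2), blue(item2), closed(item2), flagged(c), hot(item2), large(item2), locked(c), penguin(c), small(c), swims(c), valid(c), wooden(c)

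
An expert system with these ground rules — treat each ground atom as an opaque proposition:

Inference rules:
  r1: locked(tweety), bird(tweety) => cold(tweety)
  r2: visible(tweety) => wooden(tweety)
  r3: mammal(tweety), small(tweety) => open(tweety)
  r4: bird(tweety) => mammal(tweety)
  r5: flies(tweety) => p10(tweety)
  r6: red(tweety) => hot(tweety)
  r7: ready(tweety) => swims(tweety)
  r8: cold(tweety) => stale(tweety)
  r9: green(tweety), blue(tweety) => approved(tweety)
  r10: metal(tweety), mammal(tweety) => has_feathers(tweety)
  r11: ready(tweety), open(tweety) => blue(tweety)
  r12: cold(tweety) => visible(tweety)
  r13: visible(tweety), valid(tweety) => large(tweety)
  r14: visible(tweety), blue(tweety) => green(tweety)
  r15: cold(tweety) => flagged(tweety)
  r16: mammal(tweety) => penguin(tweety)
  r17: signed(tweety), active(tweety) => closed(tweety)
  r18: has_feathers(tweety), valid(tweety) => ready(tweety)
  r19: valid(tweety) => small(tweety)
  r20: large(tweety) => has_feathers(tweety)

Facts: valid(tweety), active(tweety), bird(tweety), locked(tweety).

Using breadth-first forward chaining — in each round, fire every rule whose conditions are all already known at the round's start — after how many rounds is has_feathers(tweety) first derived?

4

[1] r1 [locked(tweety), bird(tweety) => cold(tweety)]; r4 [bird(tweety) => mammal(tweety)]; r19 [valid(tweety) => small(tweety)]. ⇒ new: cold(tweety), mammal(tweety), small(tweety).
[2] r3 [mammal(tweety), small(tweety) => open(tweety)]; r8 [cold(tweety) => stale(tweety)]; r12 [cold(tweety) => visible(tweety)]; r15 [cold(tweety) => flagged(tweety)]; r16 [mammal(tweety) => penguin(tweety)]. ⇒ new: open(tweety), stale(tweety), visible(tweety), flagged(tweety), penguin(tweety).
[3] r2 [visible(tweety) => wooden(tweety)]; r13 [visible(tweety), valid(tweety) => large(tweety)]. ⇒ new: wooden(tweety), large(tweety).
[4] r20 [large(tweety) => has_feathers(tweety)]. ⇒ new: has_feathers(tweety).
has_feathers(tweety) first appears in round 4.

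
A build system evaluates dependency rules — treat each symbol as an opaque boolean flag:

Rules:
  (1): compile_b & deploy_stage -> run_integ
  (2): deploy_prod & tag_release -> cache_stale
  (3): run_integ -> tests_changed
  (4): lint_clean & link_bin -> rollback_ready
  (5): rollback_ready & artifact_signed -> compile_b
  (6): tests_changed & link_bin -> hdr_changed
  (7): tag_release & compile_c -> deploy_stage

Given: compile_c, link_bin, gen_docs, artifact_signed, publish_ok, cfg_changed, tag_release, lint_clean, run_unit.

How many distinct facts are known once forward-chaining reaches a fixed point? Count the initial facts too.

Round 1 — (4), (7), derive rollback_ready, deploy_stage.
Round 2 — (5), derive compile_b.
Round 3 — (1), derive run_integ.
Round 4 — (3), derive tests_changed.
Round 5 — (6), derive hdr_changed.
Closure: {artifact_signed, cfg_changed, compile_b, compile_c, deploy_stage, gen_docs, hdr_changed, link_bin, lint_clean, publish_ok, rollback_ready, run_integ, run_unit, tag_release, tests_changed} — 15 facts.

15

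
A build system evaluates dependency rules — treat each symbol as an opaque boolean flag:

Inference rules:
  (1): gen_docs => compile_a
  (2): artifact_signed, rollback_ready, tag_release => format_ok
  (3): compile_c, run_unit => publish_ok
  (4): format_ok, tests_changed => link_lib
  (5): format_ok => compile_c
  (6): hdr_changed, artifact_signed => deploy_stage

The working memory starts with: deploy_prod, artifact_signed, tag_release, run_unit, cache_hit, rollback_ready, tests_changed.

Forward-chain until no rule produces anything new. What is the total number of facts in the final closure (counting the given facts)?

11

Round 1: (2) [artifact_signed, rollback_ready, tag_release => format_ok]. New: format_ok.
Round 2: (4) [format_ok, tests_changed => link_lib]; (5) [format_ok => compile_c]. New: link_lib, compile_c.
Round 3: (3) [compile_c, run_unit => publish_ok]. New: publish_ok.
Closure: {artifact_signed, cache_hit, compile_c, deploy_prod, format_ok, link_lib, publish_ok, rollback_ready, run_unit, tag_release, tests_changed} — 11 facts.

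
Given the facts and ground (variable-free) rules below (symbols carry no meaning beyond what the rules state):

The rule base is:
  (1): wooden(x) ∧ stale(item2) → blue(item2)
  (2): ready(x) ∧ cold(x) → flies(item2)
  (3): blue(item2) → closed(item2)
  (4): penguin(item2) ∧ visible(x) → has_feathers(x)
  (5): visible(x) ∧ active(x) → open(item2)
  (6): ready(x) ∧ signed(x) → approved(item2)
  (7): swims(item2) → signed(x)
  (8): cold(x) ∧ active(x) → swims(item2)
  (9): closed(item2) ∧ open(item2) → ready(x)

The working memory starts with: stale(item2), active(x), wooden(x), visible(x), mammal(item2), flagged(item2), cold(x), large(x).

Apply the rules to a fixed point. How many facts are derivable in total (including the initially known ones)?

Round 1: (1) [wooden(x) ∧ stale(item2) → blue(item2)]; (5) [visible(x) ∧ active(x) → open(item2)]; (8) [cold(x) ∧ active(x) → swims(item2)]. New: blue(item2), open(item2), swims(item2).
Round 2: (3) [blue(item2) → closed(item2)]; (7) [swims(item2) → signed(x)]. New: closed(item2), signed(x).
Round 3: (9) [closed(item2) ∧ open(item2) → ready(x)]. New: ready(x).
Round 4: (2) [ready(x) ∧ cold(x) → flies(item2)]; (6) [ready(x) ∧ signed(x) → approved(item2)]. New: flies(item2), approved(item2).
Closure: {active(x), approved(item2), blue(item2), closed(item2), cold(x), flagged(item2), flies(item2), large(x), mammal(item2), open(item2), ready(x), signed(x), stale(item2), swims(item2), visible(x), wooden(x)} — 16 facts.

16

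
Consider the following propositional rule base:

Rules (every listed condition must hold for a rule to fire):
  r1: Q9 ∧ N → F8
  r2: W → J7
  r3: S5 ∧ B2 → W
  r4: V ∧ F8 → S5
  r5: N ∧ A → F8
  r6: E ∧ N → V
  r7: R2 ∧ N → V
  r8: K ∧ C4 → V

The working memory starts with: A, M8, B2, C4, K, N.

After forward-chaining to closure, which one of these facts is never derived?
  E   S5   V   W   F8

E

Round 1: r5 [N ∧ A → F8]; r8 [K ∧ C4 → V]. Adds F8, V.
Round 2: r4 [V ∧ F8 → S5]. Adds S5.
Round 3: r3 [S5 ∧ B2 → W]. Adds W.
Round 4: r2 [W → J7]. Adds J7.
Derived: V (round 1), S5 (round 2), F8 (round 1), W (round 3). E never appears in any round.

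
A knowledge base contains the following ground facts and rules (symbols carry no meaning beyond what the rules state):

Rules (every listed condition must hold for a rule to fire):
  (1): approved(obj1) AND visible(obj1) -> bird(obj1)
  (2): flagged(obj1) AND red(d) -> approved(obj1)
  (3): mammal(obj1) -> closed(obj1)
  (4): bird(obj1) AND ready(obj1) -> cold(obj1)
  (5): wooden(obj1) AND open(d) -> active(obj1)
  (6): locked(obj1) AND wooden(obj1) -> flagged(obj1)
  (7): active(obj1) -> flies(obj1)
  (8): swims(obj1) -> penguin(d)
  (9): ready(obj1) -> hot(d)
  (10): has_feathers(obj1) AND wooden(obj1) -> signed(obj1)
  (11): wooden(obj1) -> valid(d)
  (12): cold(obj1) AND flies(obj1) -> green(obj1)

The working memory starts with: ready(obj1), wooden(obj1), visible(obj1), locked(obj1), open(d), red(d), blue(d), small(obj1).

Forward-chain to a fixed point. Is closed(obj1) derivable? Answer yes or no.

no

[1] (5) [wooden(obj1) AND open(d) -> active(obj1)]; (6) [locked(obj1) AND wooden(obj1) -> flagged(obj1)]; (9) [ready(obj1) -> hot(d)]; (11) [wooden(obj1) -> valid(d)]. ⇒ new: active(obj1), flagged(obj1), hot(d), valid(d).
[2] (2) [flagged(obj1) AND red(d) -> approved(obj1)]; (7) [active(obj1) -> flies(obj1)]. ⇒ new: approved(obj1), flies(obj1).
[3] (1) [approved(obj1) AND visible(obj1) -> bird(obj1)]. ⇒ new: bird(obj1).
[4] (4) [bird(obj1) AND ready(obj1) -> cold(obj1)]. ⇒ new: cold(obj1).
[5] (12) [cold(obj1) AND flies(obj1) -> green(obj1)]. ⇒ new: green(obj1).
Fixed point reached. closed(obj1) is concluded only by (3); (3) needs mammal(obj1) (never derived).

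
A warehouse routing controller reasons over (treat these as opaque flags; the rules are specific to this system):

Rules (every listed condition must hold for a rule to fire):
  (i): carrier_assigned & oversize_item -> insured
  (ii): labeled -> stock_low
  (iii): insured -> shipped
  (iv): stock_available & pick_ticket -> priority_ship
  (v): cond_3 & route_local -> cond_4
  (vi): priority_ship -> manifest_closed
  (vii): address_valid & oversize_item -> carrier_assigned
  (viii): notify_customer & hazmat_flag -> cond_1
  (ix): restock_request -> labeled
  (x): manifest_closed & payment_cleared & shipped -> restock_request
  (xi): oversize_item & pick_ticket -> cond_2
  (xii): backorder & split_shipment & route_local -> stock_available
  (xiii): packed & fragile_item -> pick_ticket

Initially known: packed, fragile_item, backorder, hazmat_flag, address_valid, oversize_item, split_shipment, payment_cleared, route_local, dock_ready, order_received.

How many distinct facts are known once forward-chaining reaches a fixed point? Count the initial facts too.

22

Round 1 — (vii), (xii), (xiii), derive carrier_assigned, stock_available, pick_ticket.
Round 2 — (i), (iv), (xi), derive insured, priority_ship, cond_2.
Round 3 — (iii), (vi), derive shipped, manifest_closed.
Round 4 — (x), derive restock_request.
Round 5 — (ix), derive labeled.
Round 6 — (ii), derive stock_low.
Closure: {address_valid, backorder, carrier_assigned, cond_2, dock_ready, fragile_item, hazmat_flag, insured, labeled, manifest_closed, order_received, oversize_item, packed, payment_cleared, pick_ticket, priority_ship, restock_request, route_local, shipped, split_shipment, stock_available, stock_low} — 22 facts.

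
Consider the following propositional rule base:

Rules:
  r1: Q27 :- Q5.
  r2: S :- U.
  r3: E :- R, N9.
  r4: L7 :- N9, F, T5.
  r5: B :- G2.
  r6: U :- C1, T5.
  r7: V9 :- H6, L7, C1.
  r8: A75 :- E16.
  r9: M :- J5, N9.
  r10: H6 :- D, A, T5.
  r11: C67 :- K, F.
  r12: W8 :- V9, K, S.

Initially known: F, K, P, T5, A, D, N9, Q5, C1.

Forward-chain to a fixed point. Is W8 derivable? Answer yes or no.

yes

[1] r1 [Q27 :- Q5.]; r4 [L7 :- N9, F, T5.]; r6 [U :- C1, T5.]; r10 [H6 :- D, A, T5.]; r11 [C67 :- K, F.]. ⇒ new: Q27, L7, U, H6, C67.
[2] r2 [S :- U.]; r7 [V9 :- H6, L7, C1.]. ⇒ new: S, V9.
[3] r12 [W8 :- V9, K, S.]. ⇒ new: W8.
W8 appears in round 3, so it is derivable.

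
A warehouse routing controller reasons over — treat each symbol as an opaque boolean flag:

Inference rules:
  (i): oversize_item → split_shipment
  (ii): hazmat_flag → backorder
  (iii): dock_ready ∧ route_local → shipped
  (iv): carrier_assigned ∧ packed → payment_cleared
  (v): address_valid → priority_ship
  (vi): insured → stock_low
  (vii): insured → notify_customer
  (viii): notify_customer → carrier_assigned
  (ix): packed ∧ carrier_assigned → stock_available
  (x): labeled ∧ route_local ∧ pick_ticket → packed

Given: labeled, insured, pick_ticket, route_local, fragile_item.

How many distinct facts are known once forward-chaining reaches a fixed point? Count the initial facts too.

Round 1 — (vi), (vii), (x), derive stock_low, notify_customer, packed.
Round 2 — (viii), derive carrier_assigned.
Round 3 — (iv), (ix), derive payment_cleared, stock_available.
Closure: {carrier_assigned, fragile_item, insured, labeled, notify_customer, packed, payment_cleared, pick_ticket, route_local, stock_available, stock_low} — 11 facts.

11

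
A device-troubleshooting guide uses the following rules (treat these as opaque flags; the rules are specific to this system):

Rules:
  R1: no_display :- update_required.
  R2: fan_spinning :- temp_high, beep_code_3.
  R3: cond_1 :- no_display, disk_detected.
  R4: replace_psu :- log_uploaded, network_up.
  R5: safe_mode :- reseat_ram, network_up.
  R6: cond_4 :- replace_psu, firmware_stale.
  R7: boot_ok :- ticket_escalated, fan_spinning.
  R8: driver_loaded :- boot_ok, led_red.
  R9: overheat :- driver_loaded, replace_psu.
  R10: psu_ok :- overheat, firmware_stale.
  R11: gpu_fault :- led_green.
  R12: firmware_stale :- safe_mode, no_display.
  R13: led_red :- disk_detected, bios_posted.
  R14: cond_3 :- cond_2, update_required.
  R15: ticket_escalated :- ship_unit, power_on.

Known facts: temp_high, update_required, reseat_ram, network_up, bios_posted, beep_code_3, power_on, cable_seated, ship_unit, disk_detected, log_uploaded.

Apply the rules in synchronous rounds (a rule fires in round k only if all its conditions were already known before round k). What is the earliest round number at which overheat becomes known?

[1] R1 [no_display :- update_required.]; R2 [fan_spinning :- temp_high, beep_code_3.]; R4 [replace_psu :- log_uploaded, network_up.]; R5 [safe_mode :- reseat_ram, network_up.]; R13 [led_red :- disk_detected, bios_posted.]; R15 [ticket_escalated :- ship_unit, power_on.]. ⇒ new: no_display, fan_spinning, replace_psu, safe_mode, led_red, ticket_escalated.
[2] R3 [cond_1 :- no_display, disk_detected.]; R7 [boot_ok :- ticket_escalated, fan_spinning.]; R12 [firmware_stale :- safe_mode, no_display.]. ⇒ new: cond_1, boot_ok, firmware_stale.
[3] R6 [cond_4 :- replace_psu, firmware_stale.]; R8 [driver_loaded :- boot_ok, led_red.]. ⇒ new: cond_4, driver_loaded.
[4] R9 [overheat :- driver_loaded, replace_psu.]. ⇒ new: overheat.
overheat first appears in round 4.

4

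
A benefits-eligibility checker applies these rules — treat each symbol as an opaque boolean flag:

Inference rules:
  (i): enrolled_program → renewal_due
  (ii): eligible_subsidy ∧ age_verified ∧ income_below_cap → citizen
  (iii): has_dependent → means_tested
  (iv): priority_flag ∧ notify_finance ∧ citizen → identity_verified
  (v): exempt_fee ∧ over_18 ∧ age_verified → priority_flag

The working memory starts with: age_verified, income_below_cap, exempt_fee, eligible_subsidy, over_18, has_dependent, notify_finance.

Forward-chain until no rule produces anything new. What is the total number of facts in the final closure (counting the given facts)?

11

Round 1: (ii) [eligible_subsidy ∧ age_verified ∧ income_below_cap → citizen]; (iii) [has_dependent → means_tested]; (v) [exempt_fee ∧ over_18 ∧ age_verified → priority_flag]. Adds citizen, means_tested, priority_flag.
Round 2: (iv) [priority_flag ∧ notify_finance ∧ citizen → identity_verified]. Adds identity_verified.
Closure: {age_verified, citizen, eligible_subsidy, exempt_fee, has_dependent, identity_verified, income_below_cap, means_tested, notify_finance, over_18, priority_flag} — 11 facts.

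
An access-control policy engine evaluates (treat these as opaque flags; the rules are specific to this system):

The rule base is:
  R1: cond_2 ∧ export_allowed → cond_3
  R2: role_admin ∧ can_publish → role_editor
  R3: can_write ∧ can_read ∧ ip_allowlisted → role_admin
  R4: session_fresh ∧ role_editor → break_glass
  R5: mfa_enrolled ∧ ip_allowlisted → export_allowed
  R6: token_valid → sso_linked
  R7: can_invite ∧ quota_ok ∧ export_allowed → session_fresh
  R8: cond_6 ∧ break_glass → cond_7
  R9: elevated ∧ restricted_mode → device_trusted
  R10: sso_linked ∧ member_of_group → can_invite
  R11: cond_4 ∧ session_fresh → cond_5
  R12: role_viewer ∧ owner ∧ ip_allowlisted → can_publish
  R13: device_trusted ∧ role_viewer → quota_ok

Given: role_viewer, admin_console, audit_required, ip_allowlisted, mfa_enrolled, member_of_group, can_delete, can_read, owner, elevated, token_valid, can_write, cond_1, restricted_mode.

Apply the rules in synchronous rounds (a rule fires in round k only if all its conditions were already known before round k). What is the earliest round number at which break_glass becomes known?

4

[1] R3 [can_write ∧ can_read ∧ ip_allowlisted → role_admin]; R5 [mfa_enrolled ∧ ip_allowlisted → export_allowed]; R6 [token_valid → sso_linked]; R9 [elevated ∧ restricted_mode → device_trusted]; R12 [role_viewer ∧ owner ∧ ip_allowlisted → can_publish]. ⇒ new: role_admin, export_allowed, sso_linked, device_trusted, can_publish.
[2] R2 [role_admin ∧ can_publish → role_editor]; R10 [sso_linked ∧ member_of_group → can_invite]; R13 [device_trusted ∧ role_viewer → quota_ok]. ⇒ new: role_editor, can_invite, quota_ok.
[3] R7 [can_invite ∧ quota_ok ∧ export_allowed → session_fresh]. ⇒ new: session_fresh.
[4] R4 [session_fresh ∧ role_editor → break_glass]. ⇒ new: break_glass.
break_glass first appears in round 4.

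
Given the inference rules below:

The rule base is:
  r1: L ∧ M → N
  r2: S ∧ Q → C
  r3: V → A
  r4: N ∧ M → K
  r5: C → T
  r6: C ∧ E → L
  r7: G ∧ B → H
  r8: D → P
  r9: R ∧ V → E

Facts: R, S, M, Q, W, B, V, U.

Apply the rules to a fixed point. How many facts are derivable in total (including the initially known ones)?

15

Round 1 — r2, r3, r9, derive C, A, E.
Round 2 — r5, r6, derive T, L.
Round 3 — r1, derive N.
Round 4 — r4, derive K.
Closure: {A, B, C, E, K, L, M, N, Q, R, S, T, U, V, W} — 15 facts.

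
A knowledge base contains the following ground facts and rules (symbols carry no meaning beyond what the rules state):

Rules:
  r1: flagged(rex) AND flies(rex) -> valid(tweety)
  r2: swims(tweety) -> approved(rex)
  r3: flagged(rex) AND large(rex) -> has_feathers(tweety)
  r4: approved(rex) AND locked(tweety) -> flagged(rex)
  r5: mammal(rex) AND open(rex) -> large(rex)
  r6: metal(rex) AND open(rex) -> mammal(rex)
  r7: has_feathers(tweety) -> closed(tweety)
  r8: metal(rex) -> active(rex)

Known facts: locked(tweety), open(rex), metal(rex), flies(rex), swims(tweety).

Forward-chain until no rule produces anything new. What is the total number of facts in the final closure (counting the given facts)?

Round 1 — r2, r6, r8, derive approved(rex), mammal(rex), active(rex).
Round 2 — r4, r5, derive flagged(rex), large(rex).
Round 3 — r1, r3, derive valid(tweety), has_feathers(tweety).
Round 4 — r7, derive closed(tweety).
Closure: {active(rex), approved(rex), closed(tweety), flagged(rex), flies(rex), has_feathers(tweety), large(rex), locked(tweety), mammal(rex), metal(rex), open(rex), swims(tweety), valid(tweety)} — 13 facts.

13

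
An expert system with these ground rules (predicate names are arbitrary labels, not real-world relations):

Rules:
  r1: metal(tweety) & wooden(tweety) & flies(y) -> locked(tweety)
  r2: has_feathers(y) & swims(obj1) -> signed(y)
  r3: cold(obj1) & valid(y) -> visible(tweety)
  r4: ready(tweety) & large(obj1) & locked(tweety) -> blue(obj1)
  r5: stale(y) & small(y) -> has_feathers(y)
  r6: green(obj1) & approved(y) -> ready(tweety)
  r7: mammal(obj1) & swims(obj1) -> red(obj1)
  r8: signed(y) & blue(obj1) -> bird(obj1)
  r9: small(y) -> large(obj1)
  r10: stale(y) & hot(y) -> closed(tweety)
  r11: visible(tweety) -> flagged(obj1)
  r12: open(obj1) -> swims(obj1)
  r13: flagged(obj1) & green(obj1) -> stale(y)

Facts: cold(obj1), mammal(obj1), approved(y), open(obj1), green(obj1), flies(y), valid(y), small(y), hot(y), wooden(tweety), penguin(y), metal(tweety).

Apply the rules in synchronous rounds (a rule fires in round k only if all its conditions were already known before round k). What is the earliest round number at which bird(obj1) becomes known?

[1] r1 [metal(tweety) & wooden(tweety) & flies(y) -> locked(tweety)]; r3 [cold(obj1) & valid(y) -> visible(tweety)]; r6 [green(obj1) & approved(y) -> ready(tweety)]; r9 [small(y) -> large(obj1)]; r12 [open(obj1) -> swims(obj1)]. ⇒ new: locked(tweety), visible(tweety), ready(tweety), large(obj1), swims(obj1).
[2] r4 [ready(tweety) & large(obj1) & locked(tweety) -> blue(obj1)]; r7 [mammal(obj1) & swims(obj1) -> red(obj1)]; r11 [visible(tweety) -> flagged(obj1)]. ⇒ new: blue(obj1), red(obj1), flagged(obj1).
[3] r13 [flagged(obj1) & green(obj1) -> stale(y)]. ⇒ new: stale(y).
[4] r5 [stale(y) & small(y) -> has_feathers(y)]; r10 [stale(y) & hot(y) -> closed(tweety)]. ⇒ new: has_feathers(y), closed(tweety).
[5] r2 [has_feathers(y) & swims(obj1) -> signed(y)]. ⇒ new: signed(y).
[6] r8 [signed(y) & blue(obj1) -> bird(obj1)]. ⇒ new: bird(obj1).
bird(obj1) first appears in round 6.

6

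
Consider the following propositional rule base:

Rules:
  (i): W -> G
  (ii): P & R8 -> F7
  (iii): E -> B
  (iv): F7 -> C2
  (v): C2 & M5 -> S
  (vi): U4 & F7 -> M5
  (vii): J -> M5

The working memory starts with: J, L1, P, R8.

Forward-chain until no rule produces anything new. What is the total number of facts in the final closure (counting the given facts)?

Round 1: (ii) [P & R8 -> F7]; (vii) [J -> M5]. New: F7, M5.
Round 2: (iv) [F7 -> C2]. New: C2.
Round 3: (v) [C2 & M5 -> S]. New: S.
Closure: {C2, F7, J, L1, M5, P, R8, S} — 8 facts.

8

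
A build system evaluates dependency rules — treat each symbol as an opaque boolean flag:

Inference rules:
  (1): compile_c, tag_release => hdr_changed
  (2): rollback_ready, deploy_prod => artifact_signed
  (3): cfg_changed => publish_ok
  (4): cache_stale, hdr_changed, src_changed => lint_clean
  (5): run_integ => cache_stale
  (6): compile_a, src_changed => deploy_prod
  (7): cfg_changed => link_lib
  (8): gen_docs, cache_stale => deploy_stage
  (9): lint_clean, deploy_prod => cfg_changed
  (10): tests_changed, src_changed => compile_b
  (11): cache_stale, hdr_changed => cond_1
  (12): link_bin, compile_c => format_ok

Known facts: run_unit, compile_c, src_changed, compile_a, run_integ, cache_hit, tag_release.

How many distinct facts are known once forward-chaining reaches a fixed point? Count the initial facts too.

Round 1: (1) [compile_c, tag_release => hdr_changed]; (5) [run_integ => cache_stale]; (6) [compile_a, src_changed => deploy_prod]. New: hdr_changed, cache_stale, deploy_prod.
Round 2: (4) [cache_stale, hdr_changed, src_changed => lint_clean]; (11) [cache_stale, hdr_changed => cond_1]. New: lint_clean, cond_1.
Round 3: (9) [lint_clean, deploy_prod => cfg_changed]. New: cfg_changed.
Round 4: (3) [cfg_changed => publish_ok]; (7) [cfg_changed => link_lib]. New: publish_ok, link_lib.
Closure: {cache_hit, cache_stale, cfg_changed, compile_a, compile_c, cond_1, deploy_prod, hdr_changed, link_lib, lint_clean, publish_ok, run_integ, run_unit, src_changed, tag_release} — 15 facts.

15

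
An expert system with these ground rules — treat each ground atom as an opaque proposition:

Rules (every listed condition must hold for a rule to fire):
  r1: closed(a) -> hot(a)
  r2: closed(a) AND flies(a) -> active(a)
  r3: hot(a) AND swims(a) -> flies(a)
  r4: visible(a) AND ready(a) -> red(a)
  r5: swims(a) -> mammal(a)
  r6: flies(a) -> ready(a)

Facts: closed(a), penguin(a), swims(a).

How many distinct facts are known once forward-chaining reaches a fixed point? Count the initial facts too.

8

[1] r1 [closed(a) -> hot(a)]; r5 [swims(a) -> mammal(a)]. ⇒ new: hot(a), mammal(a).
[2] r3 [hot(a) AND swims(a) -> flies(a)]. ⇒ new: flies(a).
[3] r2 [closed(a) AND flies(a) -> active(a)]; r6 [flies(a) -> ready(a)]. ⇒ new: active(a), ready(a).
Closure: {active(a), closed(a), flies(a), hot(a), mammal(a), penguin(a), ready(a), swims(a)} — 8 facts.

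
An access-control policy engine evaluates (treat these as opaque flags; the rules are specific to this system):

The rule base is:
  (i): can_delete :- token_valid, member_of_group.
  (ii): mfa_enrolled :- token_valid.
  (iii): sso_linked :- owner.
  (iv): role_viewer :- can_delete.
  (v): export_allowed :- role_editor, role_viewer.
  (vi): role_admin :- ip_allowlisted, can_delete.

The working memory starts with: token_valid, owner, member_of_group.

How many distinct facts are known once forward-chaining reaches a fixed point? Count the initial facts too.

7

[1] (i) [can_delete :- token_valid, member_of_group.]; (ii) [mfa_enrolled :- token_valid.]; (iii) [sso_linked :- owner.]. ⇒ new: can_delete, mfa_enrolled, sso_linked.
[2] (iv) [role_viewer :- can_delete.]. ⇒ new: role_viewer.
Closure: {can_delete, member_of_group, mfa_enrolled, owner, role_viewer, sso_linked, token_valid} — 7 facts.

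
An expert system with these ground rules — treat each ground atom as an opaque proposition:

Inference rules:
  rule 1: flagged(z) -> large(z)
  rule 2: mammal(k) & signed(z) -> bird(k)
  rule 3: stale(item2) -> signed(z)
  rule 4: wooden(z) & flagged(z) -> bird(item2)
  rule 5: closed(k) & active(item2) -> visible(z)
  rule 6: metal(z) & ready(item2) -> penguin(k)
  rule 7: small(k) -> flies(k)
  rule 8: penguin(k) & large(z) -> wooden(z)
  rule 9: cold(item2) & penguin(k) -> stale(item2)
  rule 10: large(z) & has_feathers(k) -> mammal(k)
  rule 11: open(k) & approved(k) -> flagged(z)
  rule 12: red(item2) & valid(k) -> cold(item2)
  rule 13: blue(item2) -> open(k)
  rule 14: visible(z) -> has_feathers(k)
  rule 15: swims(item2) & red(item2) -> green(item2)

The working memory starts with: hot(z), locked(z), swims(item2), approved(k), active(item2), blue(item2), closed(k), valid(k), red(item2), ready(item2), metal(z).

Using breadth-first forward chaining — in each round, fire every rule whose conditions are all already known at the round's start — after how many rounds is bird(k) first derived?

5

[1] rule 5 [closed(k) & active(item2) -> visible(z)]; rule 6 [metal(z) & ready(item2) -> penguin(k)]; rule 12 [red(item2) & valid(k) -> cold(item2)]; rule 13 [blue(item2) -> open(k)]; rule 15 [swims(item2) & red(item2) -> green(item2)]. ⇒ new: visible(z), penguin(k), cold(item2), open(k), green(item2).
[2] rule 9 [cold(item2) & penguin(k) -> stale(item2)]; rule 11 [open(k) & approved(k) -> flagged(z)]; rule 14 [visible(z) -> has_feathers(k)]. ⇒ new: stale(item2), flagged(z), has_feathers(k).
[3] rule 1 [flagged(z) -> large(z)]; rule 3 [stale(item2) -> signed(z)]. ⇒ new: large(z), signed(z).
[4] rule 8 [penguin(k) & large(z) -> wooden(z)]; rule 10 [large(z) & has_feathers(k) -> mammal(k)]. ⇒ new: wooden(z), mammal(k).
[5] rule 2 [mammal(k) & signed(z) -> bird(k)]; rule 4 [wooden(z) & flagged(z) -> bird(item2)]. ⇒ new: bird(k), bird(item2).
bird(k) first appears in round 5.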